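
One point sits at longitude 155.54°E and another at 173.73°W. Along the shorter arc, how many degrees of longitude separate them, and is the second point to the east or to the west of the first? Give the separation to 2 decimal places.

Raw difference: -173.73 − 155.54 = -329.27°.
Normalise into (−180°, 180°]: -329.27° + 360° = 30.73°.
Positive ⇒ the second point lies to the east; separation 30.73°.

30.73° east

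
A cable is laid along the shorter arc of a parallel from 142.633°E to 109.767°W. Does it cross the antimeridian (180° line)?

Naïve |-109.767 − 142.633| = 252.4° > 180°, so the shorter arc goes the other way round — across 180°.
Signed shortest Δλ = ((-109.767 − 142.633 + 180) mod 360) − 180 = 107.6°.
Going east by 107.6° from +142.633° passes through 180° before reaching -109.767°.

Yes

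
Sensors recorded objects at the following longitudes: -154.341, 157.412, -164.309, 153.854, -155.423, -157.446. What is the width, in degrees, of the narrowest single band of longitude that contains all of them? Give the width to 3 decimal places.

Sort the longitudes: -164.309°, -157.446°, -155.423°, -154.341°, +153.854°, +157.412°.
Eastward gaps between consecutive values (wrapping around): 6.863°, 2.023°, 1.082°, 308.195°, 3.558°, 38.279°.
Largest gap = 308.195° ⇒ minimal covering band is its complement: 360° − 308.195° = 51.805°.
Band runs from +153.854° eastward to -154.341°, crossing the antimeridian.

51.805°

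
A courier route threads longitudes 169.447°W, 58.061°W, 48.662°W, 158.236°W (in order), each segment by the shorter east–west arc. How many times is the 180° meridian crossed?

Leg 1: -169.447° → -58.061°, shortest Δλ = 111.386° (east) — does not cross 180°.
Leg 2: -58.061° → -48.662°, shortest Δλ = 9.399° (east) — does not cross 180°.
Leg 3: -48.662° → -158.236°, shortest Δλ = -109.574° (west) — does not cross 180°.
Total crossings: 0.

0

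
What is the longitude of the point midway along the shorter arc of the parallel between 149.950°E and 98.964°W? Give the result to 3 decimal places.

Signed shortest Δλ from +149.950° to -98.964° is +111.086°.
Midpoint longitude = +149.950° + (+111.086°)/2 = +149.950° + 55.543° = +205.493°.
Normalise into (−180°, 180°]: -154.507°.
(The naïve average (+149.950 + -98.964)/2 = 25.493° is on the wrong side of the globe.)

154.507°W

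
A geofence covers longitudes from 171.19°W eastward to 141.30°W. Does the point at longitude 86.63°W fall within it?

No

Band width going east from -171.19° to -141.30°: ((-141.30 − -171.19) mod 360) = 29.89°.
Offset of -86.63° east of the west edge: ((-86.63 − -171.19) mod 360) = 84.56°.
84.56° > 29.89° ⇒ outside.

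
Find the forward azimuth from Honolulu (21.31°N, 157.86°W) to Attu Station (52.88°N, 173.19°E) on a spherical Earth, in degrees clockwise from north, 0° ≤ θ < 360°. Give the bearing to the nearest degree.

332°

Δλ = 173.19 − -157.86 = 331.05°; wrapped into (−180°, 180°]: -28.95°.
θ = atan2( sin Δλ · cos φ₂ , cos φ₁ · sin φ₂ − sin φ₁ · cos φ₂ · cos Δλ )
  = atan2(-0.29212, 0.55094) = -27.933° → normalised to [0°, 360°): 332.067°.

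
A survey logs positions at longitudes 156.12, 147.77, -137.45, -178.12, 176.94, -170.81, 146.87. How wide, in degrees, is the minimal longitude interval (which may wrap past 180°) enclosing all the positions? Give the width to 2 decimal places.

75.68°

Sort the longitudes: -178.12°, -170.81°, -137.45°, +146.87°, +147.77°, +156.12°, +176.94°.
Eastward gaps between consecutive values (wrapping around): 7.31°, 33.36°, 284.32°, 0.90°, 8.35°, 20.82°, 4.94°.
Largest gap = 284.32° ⇒ minimal covering band is its complement: 360° − 284.32° = 75.68°.
Band runs from +146.87° eastward to -137.45°, crossing the antimeridian.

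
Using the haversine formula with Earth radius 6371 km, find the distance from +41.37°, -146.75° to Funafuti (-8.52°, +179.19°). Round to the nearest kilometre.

6546 km

Δλ = 179.19 − -146.75 = 325.94°; wrapped into (−180°, 180°]: -34.06°.
Δφ = -8.52 − 41.37 = -49.89°.
a = sin²(Δφ/2) + cos φ₁ · cos φ₂ · sin²(Δλ/2) = 0.241531.
c = 2·atan2(√a, √(1−a)) = 1.02753 rad → d = 6371·c ≈ 6546.37 km.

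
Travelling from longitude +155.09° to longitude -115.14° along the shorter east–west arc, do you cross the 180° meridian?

Naïve |-115.14 − 155.09| = 270.23° > 180°, so the shorter arc goes the other way round — across 180°.
Signed shortest Δλ = ((-115.14 − 155.09 + 180) mod 360) − 180 = 89.77°.
Going east by 89.77° from +155.09° passes through 180° before reaching -115.14°.

Yes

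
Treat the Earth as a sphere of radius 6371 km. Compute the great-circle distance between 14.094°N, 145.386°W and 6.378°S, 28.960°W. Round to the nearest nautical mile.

Δλ = -28.960 − -145.386 = 116.426°.
Δφ = -6.378 − 14.094 = -20.472°.
a = sin²(Δφ/2) + cos φ₁ · cos φ₂ · sin²(Δλ/2) = 0.728012.
c = 2·atan2(√a, √(1−a)) = 2.04432 rad → d = 6371·c ≈ 13024.36 km ≈ 7032.59 nmi.

7033 nmi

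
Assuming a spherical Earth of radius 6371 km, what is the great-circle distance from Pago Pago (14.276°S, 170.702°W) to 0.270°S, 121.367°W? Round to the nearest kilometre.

Δλ = -121.367 − -170.702 = 49.335°.
Δφ = -0.270 − -14.276 = 14.006°.
a = sin²(Δφ/2) + cos φ₁ · cos φ₂ · sin²(Δλ/2) = 0.183666.
c = 2·atan2(√a, √(1−a)) = 0.88580 rad → d = 6371·c ≈ 5643.46 km.

5643 km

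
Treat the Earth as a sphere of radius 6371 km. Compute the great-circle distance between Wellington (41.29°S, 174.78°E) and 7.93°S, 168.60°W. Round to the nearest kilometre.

Δλ = -168.60 − 174.78 = -343.38°; wrapped into (−180°, 180°]: 16.62°.
Δφ = -7.93 − -41.29 = 33.36°.
a = sin²(Δφ/2) + cos φ₁ · cos φ₂ · sin²(Δλ/2) = 0.097929.
c = 2·atan2(√a, √(1−a)) = 0.63657 rad → d = 6371·c ≈ 4055.56 km.

4056 km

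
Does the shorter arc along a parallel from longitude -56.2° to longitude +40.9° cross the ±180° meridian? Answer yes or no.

No

Signed shortest Δλ = ((40.9 − -56.2 + 180) mod 360) − 180 = 97.1°.
Going east by 97.1° from -56.2° reaches +40.9° without touching 180°.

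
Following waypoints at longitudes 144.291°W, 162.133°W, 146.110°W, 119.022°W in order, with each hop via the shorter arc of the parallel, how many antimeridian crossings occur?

0

Leg 1: -144.291° → -162.133°, shortest Δλ = -17.842° (west) — does not cross 180°.
Leg 2: -162.133° → -146.110°, shortest Δλ = 16.023° (east) — does not cross 180°.
Leg 3: -146.110° → -119.022°, shortest Δλ = 27.088° (east) — does not cross 180°.
Total crossings: 0.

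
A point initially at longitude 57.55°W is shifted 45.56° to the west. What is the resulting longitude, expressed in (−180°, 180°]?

103.11°W

Start at -57.55°; shift −45.56° → -103.11°.
-103.11° already lies in (−180°, 180°].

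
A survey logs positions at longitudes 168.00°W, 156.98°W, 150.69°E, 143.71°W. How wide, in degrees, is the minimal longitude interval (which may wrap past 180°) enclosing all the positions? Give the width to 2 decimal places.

65.60°

Sort the longitudes: -168.00°, -156.98°, -143.71°, +150.69°.
Eastward gaps between consecutive values (wrapping around): 11.02°, 13.27°, 294.40°, 41.31°.
Largest gap = 294.40° ⇒ minimal covering band is its complement: 360° − 294.40° = 65.60°.
Band runs from +150.69° eastward to -143.71°, crossing the antimeridian.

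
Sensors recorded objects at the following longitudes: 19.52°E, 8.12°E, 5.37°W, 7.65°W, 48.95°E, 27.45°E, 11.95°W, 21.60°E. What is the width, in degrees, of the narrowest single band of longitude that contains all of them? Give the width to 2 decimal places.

Sort the longitudes: -11.95°, -7.65°, -5.37°, +8.12°, +19.52°, +21.60°, +27.45°, +48.95°.
Eastward gaps between consecutive values (wrapping around): 4.30°, 2.28°, 13.49°, 11.40°, 2.08°, 5.85°, 21.50°, 299.10°.
Largest gap = 299.10° ⇒ minimal covering band is its complement: 360° − 299.10° = 60.90°.
Band runs from -11.95° eastward to +48.95°.

60.90°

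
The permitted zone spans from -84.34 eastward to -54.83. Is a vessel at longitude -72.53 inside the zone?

Band width going east from -84.34° to -54.83°: ((-54.83 − -84.34) mod 360) = 29.51°.
Offset of -72.53° east of the west edge: ((-72.53 − -84.34) mod 360) = 11.81°.
11.81° ≤ 29.51° ⇒ inside.

Yes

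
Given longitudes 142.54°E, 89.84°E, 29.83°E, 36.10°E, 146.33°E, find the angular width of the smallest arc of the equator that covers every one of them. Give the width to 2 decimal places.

116.50°

Sort the longitudes: +29.83°, +36.10°, +89.84°, +142.54°, +146.33°.
Eastward gaps between consecutive values (wrapping around): 6.27°, 53.74°, 52.70°, 3.79°, 243.50°.
Largest gap = 243.50° ⇒ minimal covering band is its complement: 360° − 243.50° = 116.50°.
Band runs from +29.83° eastward to +146.33°.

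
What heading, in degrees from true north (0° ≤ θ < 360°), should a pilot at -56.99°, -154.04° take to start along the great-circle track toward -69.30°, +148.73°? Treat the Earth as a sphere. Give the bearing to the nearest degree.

Δλ = 148.73 − -154.04 = 302.77°; wrapped into (−180°, 180°]: -57.23°.
θ = atan2( sin Δλ · cos φ₂ , cos φ₁ · sin φ₂ − sin φ₁ · cos φ₂ · cos Δλ )
  = atan2(-0.29722, -0.34918) = -139.596° → normalised to [0°, 360°): 220.404°.

220°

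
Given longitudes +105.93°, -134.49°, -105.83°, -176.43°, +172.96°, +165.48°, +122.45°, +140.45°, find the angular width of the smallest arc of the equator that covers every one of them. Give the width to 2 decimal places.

148.24°

Sort the longitudes: -176.43°, -134.49°, -105.83°, +105.93°, +122.45°, +140.45°, +165.48°, +172.96°.
Eastward gaps between consecutive values (wrapping around): 41.94°, 28.66°, 211.76°, 16.52°, 18.00°, 25.03°, 7.48°, 10.61°.
Largest gap = 211.76° ⇒ minimal covering band is its complement: 360° − 211.76° = 148.24°.
Band runs from +105.93° eastward to -105.83°, crossing the antimeridian.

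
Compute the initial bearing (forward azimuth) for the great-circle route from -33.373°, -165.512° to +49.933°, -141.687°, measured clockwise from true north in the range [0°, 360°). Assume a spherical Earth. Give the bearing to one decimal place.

15.1°

Δλ = -141.687 − -165.512 = 23.825°.
θ = atan2( sin Δλ · cos φ₂ , cos φ₁ · sin φ₂ − sin φ₁ · cos φ₂ · cos Δλ )
  = atan2(0.26001, 0.96301) = 15.110° → normalised to [0°, 360°): 15.110°.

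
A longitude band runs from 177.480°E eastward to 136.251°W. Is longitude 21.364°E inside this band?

No

Band width going east from +177.480° to -136.251°: ((-136.251 − 177.480) mod 360) = 46.269°.
Offset of +21.364° east of the west edge: ((21.364 − 177.480) mod 360) = 203.884°.
203.884° > 46.269° ⇒ outside.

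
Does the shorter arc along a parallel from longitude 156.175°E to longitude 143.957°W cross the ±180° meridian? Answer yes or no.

Naïve |-143.957 − 156.175| = 300.132° > 180°, so the shorter arc goes the other way round — across 180°.
Signed shortest Δλ = ((-143.957 − 156.175 + 180) mod 360) − 180 = 59.868°.
Going east by 59.868° from +156.175° passes through 180° before reaching -143.957°.

Yes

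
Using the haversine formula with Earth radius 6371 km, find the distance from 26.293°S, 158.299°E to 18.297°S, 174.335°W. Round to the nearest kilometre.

Δλ = -174.335 − 158.299 = -332.634°; wrapped into (−180°, 180°]: 27.366°.
Δφ = -18.297 − -26.293 = 7.996°.
a = sin²(Δφ/2) + cos φ₁ · cos φ₂ · sin²(Δλ/2) = 0.052491.
c = 2·atan2(√a, √(1−a)) = 0.46233 rad → d = 6371·c ≈ 2945.48 km.

2945 km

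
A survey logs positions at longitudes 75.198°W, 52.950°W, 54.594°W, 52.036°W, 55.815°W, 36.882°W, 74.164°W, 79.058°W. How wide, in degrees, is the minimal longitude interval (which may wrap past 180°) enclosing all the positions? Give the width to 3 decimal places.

42.176°

Sort the longitudes: -79.058°, -75.198°, -74.164°, -55.815°, -54.594°, -52.950°, -52.036°, -36.882°.
Eastward gaps between consecutive values (wrapping around): 3.860°, 1.034°, 18.349°, 1.221°, 1.644°, 0.914°, 15.154°, 317.824°.
Largest gap = 317.824° ⇒ minimal covering band is its complement: 360° − 317.824° = 42.176°.
Band runs from -79.058° eastward to -36.882°.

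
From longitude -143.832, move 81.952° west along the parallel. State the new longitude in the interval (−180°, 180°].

Start at -143.832°; shift −81.952° → -225.784°.
-225.784° lies outside (−180°, 180°]; add 360° → +134.216°.

+134.216°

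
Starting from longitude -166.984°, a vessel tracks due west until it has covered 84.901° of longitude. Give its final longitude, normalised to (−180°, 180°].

+108.115°

Start at -166.984°; shift −84.901° → -251.885°.
-251.885° lies outside (−180°, 180°]; add 360° → +108.115°.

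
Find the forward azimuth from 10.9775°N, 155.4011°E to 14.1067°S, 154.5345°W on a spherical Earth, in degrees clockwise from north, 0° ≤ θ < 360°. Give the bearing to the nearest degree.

Δλ = -154.5345 − 155.4011 = -309.9356°; wrapped into (−180°, 180°]: 50.0644°.
θ = atan2( sin Δλ · cos φ₂ , cos φ₁ · sin φ₂ − sin φ₁ · cos φ₂ · cos Δλ )
  = atan2(0.74364, -0.35782) = 115.696° → normalised to [0°, 360°): 115.696°.

116°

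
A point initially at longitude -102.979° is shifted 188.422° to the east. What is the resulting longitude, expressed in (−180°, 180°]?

Start at -102.979°; shift +188.422° → +85.443°.
+85.443° already lies in (−180°, 180°].

+85.443°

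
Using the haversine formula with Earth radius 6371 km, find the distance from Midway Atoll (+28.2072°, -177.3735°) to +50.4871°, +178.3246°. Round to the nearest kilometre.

2504 km

Δλ = 178.3246 − -177.3735 = 355.6981°; wrapped into (−180°, 180°]: -4.3019°.
Δφ = 50.4871 − 28.2072 = 22.2799°.
a = sin²(Δφ/2) + cos φ₁ · cos φ₂ · sin²(Δλ/2) = 0.038118.
c = 2·atan2(√a, √(1−a)) = 0.39300 rad → d = 6371·c ≈ 2503.82 km.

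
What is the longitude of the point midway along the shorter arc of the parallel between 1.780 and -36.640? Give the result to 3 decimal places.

Signed shortest Δλ from +1.780° to -36.640° is -38.420°.
Midpoint longitude = +1.780° + (-38.420°)/2 = +1.780° − 19.210° = -17.430°.

-17.430°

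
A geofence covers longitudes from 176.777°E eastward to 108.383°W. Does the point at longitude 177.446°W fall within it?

Yes

Band width going east from +176.777° to -108.383°: ((-108.383 − 176.777) mod 360) = 74.840°.
Offset of -177.446° east of the west edge: ((-177.446 − 176.777) mod 360) = 5.777°.
5.777° ≤ 74.840° ⇒ inside.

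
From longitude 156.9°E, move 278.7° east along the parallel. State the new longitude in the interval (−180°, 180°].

75.6°E

Start at +156.9°; shift +278.7° → +435.6°.
+435.6° lies outside (−180°, 180°]; subtract 360° → +75.6°.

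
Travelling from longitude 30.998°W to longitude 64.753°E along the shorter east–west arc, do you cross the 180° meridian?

No

Signed shortest Δλ = ((64.753 − -30.998 + 180) mod 360) − 180 = 95.751°.
Going east by 95.751° from -30.998° reaches +64.753° without touching 180°.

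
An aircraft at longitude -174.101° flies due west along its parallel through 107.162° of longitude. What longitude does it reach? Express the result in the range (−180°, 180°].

+78.737°

Start at -174.101°; shift −107.162° → -281.263°.
-281.263° lies outside (−180°, 180°]; add 360° → +78.737°.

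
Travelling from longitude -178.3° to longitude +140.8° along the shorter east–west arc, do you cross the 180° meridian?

Yes

Naïve |140.8 − -178.3| = 319.1° > 180°, so the shorter arc goes the other way round — across 180°.
Signed shortest Δλ = ((140.8 − -178.3 + 180) mod 360) − 180 = -40.9°.
Going west by 40.9° from -178.3° passes through 180° before reaching +140.8°.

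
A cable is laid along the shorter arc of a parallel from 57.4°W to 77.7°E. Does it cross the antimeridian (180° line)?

No

Signed shortest Δλ = ((77.7 − -57.4 + 180) mod 360) − 180 = 135.1°.
Going east by 135.1° from -57.4° reaches +77.7° without touching 180°.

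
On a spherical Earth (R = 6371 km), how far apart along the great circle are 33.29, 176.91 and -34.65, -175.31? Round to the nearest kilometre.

Δλ = -175.31 − 176.91 = -352.22°; wrapped into (−180°, 180°]: 7.78°.
Δφ = -34.65 − 33.29 = -67.94°.
a = sin²(Δφ/2) + cos φ₁ · cos φ₂ · sin²(Δλ/2) = 0.315376.
c = 2·atan2(√a, √(1−a)) = 1.19260 rad → d = 6371·c ≈ 7598.04 km.

7598 km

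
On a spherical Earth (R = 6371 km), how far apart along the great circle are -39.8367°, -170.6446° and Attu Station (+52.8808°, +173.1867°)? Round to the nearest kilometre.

10427 km

Δλ = 173.1867 − -170.6446 = 343.8313°; wrapped into (−180°, 180°]: -16.1687°.
Δφ = 52.8808 − -39.8367 = 92.7175°.
a = sin²(Δφ/2) + cos φ₁ · cos φ₂ · sin²(Δλ/2) = 0.532870.
c = 2·atan2(√a, √(1−a)) = 1.63658 rad → d = 6371·c ≈ 10426.68 km.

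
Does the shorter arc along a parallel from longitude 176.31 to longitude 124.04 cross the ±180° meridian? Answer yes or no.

Signed shortest Δλ = ((124.04 − 176.31 + 180) mod 360) − 180 = -52.27°.
Going west by 52.27° from +176.31° reaches +124.04° without touching 180°.

No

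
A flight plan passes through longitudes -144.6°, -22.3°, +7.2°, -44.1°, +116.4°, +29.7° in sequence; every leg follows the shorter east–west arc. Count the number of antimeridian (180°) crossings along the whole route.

Leg 1: -144.6° → -22.3°, shortest Δλ = 122.3° (east) — does not cross 180°.
Leg 2: -22.3° → +7.2°, shortest Δλ = 29.5° (east) — does not cross 180°.
Leg 3: +7.2° → -44.1°, shortest Δλ = -51.3° (west) — does not cross 180°.
Leg 4: -44.1° → +116.4°, shortest Δλ = 160.5° (east) — does not cross 180°.
Leg 5: +116.4° → +29.7°, shortest Δλ = -86.7° (west) — does not cross 180°.
Total crossings: 0.

0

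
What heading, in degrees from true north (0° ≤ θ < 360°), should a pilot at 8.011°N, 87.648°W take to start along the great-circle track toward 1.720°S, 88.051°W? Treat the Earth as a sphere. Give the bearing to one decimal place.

Δλ = -88.051 − -87.648 = -0.403°.
θ = atan2( sin Δλ · cos φ₂ , cos φ₁ · sin φ₂ − sin φ₁ · cos φ₂ · cos Δλ )
  = atan2(-0.00703, -0.16902) = -177.618° → normalised to [0°, 360°): 182.382°.

182.4°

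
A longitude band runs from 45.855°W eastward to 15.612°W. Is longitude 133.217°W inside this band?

No

Band width going east from -45.855° to -15.612°: ((-15.612 − -45.855) mod 360) = 30.243°.
Offset of -133.217° east of the west edge: ((-133.217 − -45.855) mod 360) = 272.638°.
272.638° > 30.243° ⇒ outside.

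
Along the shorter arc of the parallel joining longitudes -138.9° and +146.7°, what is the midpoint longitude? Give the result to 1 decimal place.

-176.1°

Signed shortest Δλ from -138.9° to +146.7° is -74.4°.
Midpoint longitude = -138.9° + (-74.4°)/2 = -138.9° − 37.2° = -176.1°.
(The naïve average (-138.9 + +146.7)/2 = 3.9° is on the wrong side of the globe.)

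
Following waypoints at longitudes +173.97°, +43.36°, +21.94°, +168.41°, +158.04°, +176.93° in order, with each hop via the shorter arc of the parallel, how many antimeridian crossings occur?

Leg 1: +173.97° → +43.36°, shortest Δλ = -130.61° (west) — does not cross 180°.
Leg 2: +43.36° → +21.94°, shortest Δλ = -21.42° (west) — does not cross 180°.
Leg 3: +21.94° → +168.41°, shortest Δλ = 146.47° (east) — does not cross 180°.
Leg 4: +168.41° → +158.04°, shortest Δλ = -10.37° (west) — does not cross 180°.
Leg 5: +158.04° → +176.93°, shortest Δλ = 18.89° (east) — does not cross 180°.
Total crossings: 0.

0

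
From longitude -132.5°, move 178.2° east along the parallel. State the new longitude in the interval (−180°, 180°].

+45.7°

Start at -132.5°; shift +178.2° → +45.7°.
+45.7° already lies in (−180°, 180°].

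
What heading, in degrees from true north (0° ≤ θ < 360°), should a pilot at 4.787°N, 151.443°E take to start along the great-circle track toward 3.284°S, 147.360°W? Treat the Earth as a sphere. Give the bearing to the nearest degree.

Δλ = -147.360 − 151.443 = -298.803°; wrapped into (−180°, 180°]: 61.197°.
θ = atan2( sin Δλ · cos φ₂ , cos φ₁ · sin φ₂ − sin φ₁ · cos φ₂ · cos Δλ )
  = atan2(0.87484, -0.09723) = 96.342° → normalised to [0°, 360°): 96.342°.

96°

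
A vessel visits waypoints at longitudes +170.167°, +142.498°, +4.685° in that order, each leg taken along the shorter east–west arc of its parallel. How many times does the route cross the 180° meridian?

0

Leg 1: +170.167° → +142.498°, shortest Δλ = -27.669° (west) — does not cross 180°.
Leg 2: +142.498° → +4.685°, shortest Δλ = -137.813° (west) — does not cross 180°.
Total crossings: 0.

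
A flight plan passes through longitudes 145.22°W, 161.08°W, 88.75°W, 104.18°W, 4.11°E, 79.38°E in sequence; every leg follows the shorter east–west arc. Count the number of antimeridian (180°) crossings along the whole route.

Leg 1: -145.22° → -161.08°, shortest Δλ = -15.86° (west) — does not cross 180°.
Leg 2: -161.08° → -88.75°, shortest Δλ = 72.33° (east) — does not cross 180°.
Leg 3: -88.75° → -104.18°, shortest Δλ = -15.43° (west) — does not cross 180°.
Leg 4: -104.18° → +4.11°, shortest Δλ = 108.29° (east) — does not cross 180°.
Leg 5: +4.11° → +79.38°, shortest Δλ = 75.27° (east) — does not cross 180°.
Total crossings: 0.

0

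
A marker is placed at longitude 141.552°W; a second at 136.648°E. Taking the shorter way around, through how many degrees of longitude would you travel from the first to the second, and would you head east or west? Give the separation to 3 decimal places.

Raw difference: 136.648 − -141.552 = 278.2°.
Normalise into (−180°, 180°]: 278.2° − 360° = -81.8°.
Negative ⇒ the second point lies to the west; separation 81.800°.

81.800° west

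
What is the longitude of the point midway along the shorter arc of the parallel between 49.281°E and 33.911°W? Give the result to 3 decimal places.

7.685°E

Signed shortest Δλ from +49.281° to -33.911° is -83.192°.
Midpoint longitude = +49.281° + (-83.192°)/2 = +49.281° − 41.596° = +7.685°.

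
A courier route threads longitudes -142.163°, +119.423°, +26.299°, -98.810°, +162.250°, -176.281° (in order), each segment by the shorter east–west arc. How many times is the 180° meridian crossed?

3

Leg 1: -142.163° → +119.423°, shortest Δλ = -98.414° (west) — crosses 180°.
Leg 2: +119.423° → +26.299°, shortest Δλ = -93.124° (west) — does not cross 180°.
Leg 3: +26.299° → -98.810°, shortest Δλ = -125.109° (west) — does not cross 180°.
Leg 4: -98.810° → +162.250°, shortest Δλ = -98.94° (west) — crosses 180°.
Leg 5: +162.250° → -176.281°, shortest Δλ = 21.469° (east) — crosses 180°.
Total crossings: 3.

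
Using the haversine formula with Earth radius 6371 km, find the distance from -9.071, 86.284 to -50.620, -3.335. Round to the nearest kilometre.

Δλ = -3.335 − 86.284 = -89.619°.
Δφ = -50.620 − -9.071 = -41.549°.
a = sin²(Δφ/2) + cos φ₁ · cos φ₂ · sin²(Δλ/2) = 0.436986.
c = 2·atan2(√a, √(1−a)) = 1.44443 rad → d = 6371·c ≈ 9202.47 km.

9202 km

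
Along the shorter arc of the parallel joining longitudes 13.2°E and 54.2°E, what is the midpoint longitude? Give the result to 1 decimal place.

Signed shortest Δλ from +13.2° to +54.2° is +41.0°.
Midpoint longitude = +13.2° + (+41.0°)/2 = +13.2° + 20.5° = +33.7°.

33.7°E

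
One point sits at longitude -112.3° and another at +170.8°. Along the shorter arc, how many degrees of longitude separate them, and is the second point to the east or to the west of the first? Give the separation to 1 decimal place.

Raw difference: 170.8 − -112.3 = 283.1°.
Normalise into (−180°, 180°]: 283.1° − 360° = -76.9°.
Negative ⇒ the second point lies to the west; separation 76.9°.

76.9° west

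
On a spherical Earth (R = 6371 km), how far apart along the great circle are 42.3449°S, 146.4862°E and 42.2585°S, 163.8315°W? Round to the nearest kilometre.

4026 km

Δλ = -163.8315 − 146.4862 = -310.3177°; wrapped into (−180°, 180°]: 49.6823°.
Δφ = -42.2585 − -42.3449 = 0.0864°.
a = sin²(Δφ/2) + cos φ₁ · cos φ₂ · sin²(Δλ/2) = 0.096543.
c = 2·atan2(√a, √(1−a)) = 0.63189 rad → d = 6371·c ≈ 4025.76 km.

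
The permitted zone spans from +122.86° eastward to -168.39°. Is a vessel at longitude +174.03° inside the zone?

Band width going east from +122.86° to -168.39°: ((-168.39 − 122.86) mod 360) = 68.75°.
Offset of +174.03° east of the west edge: ((174.03 − 122.86) mod 360) = 51.17°.
51.17° ≤ 68.75° ⇒ inside.

Yes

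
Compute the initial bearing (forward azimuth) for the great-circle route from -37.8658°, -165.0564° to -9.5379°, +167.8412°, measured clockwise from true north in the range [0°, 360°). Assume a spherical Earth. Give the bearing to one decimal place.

312.2°

Δλ = 167.8412 − -165.0564 = 332.8976°; wrapped into (−180°, 180°]: -27.1024°.
θ = atan2( sin Δλ · cos φ₂ , cos φ₁ · sin φ₂ − sin φ₁ · cos φ₂ · cos Δλ )
  = atan2(-0.44928, 0.40805) = -47.754° → normalised to [0°, 360°): 312.246°.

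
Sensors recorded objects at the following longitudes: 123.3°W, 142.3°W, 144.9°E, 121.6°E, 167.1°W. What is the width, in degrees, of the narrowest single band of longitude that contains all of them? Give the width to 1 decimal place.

115.1°

Sort the longitudes: -167.1°, -142.3°, -123.3°, +121.6°, +144.9°.
Eastward gaps between consecutive values (wrapping around): 24.8°, 19.0°, 244.9°, 23.3°, 48.0°.
Largest gap = 244.9° ⇒ minimal covering band is its complement: 360° − 244.9° = 115.1°.
Band runs from +121.6° eastward to -123.3°, crossing the antimeridian.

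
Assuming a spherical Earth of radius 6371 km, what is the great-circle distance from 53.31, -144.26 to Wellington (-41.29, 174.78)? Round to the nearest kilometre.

11226 km

Δλ = 174.78 − -144.26 = 319.04°; wrapped into (−180°, 180°]: -40.96°.
Δφ = -41.29 − 53.31 = -94.60°.
a = sin²(Δφ/2) + cos φ₁ · cos φ₂ · sin²(Δλ/2) = 0.595057.
c = 2·atan2(√a, √(1−a)) = 1.76207 rad → d = 6371·c ≈ 11226.17 km.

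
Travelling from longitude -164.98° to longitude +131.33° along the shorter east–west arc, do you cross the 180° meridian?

Naïve |131.33 − -164.98| = 296.31° > 180°, so the shorter arc goes the other way round — across 180°.
Signed shortest Δλ = ((131.33 − -164.98 + 180) mod 360) − 180 = -63.69°.
Going west by 63.69° from -164.98° passes through 180° before reaching +131.33°.

Yes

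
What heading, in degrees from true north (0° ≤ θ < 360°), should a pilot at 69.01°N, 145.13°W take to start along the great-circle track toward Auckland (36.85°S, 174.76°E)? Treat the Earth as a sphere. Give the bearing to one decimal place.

Δλ = 174.76 − -145.13 = 319.89°; wrapped into (−180°, 180°]: -40.11°.
θ = atan2( sin Δλ · cos φ₂ , cos φ₁ · sin φ₂ − sin φ₁ · cos φ₂ · cos Δλ )
  = atan2(-0.51554, -0.78622) = -146.746° → normalised to [0°, 360°): 213.254°.

213.3°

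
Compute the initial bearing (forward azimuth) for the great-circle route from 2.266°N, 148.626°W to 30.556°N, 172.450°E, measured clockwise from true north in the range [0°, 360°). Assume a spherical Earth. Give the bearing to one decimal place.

311.7°

Δλ = 172.450 − -148.626 = 321.076°; wrapped into (−180°, 180°]: -38.924°.
θ = atan2( sin Δλ · cos φ₂ , cos φ₁ · sin φ₂ − sin φ₁ · cos φ₂ · cos Δλ )
  = atan2(-0.54104, 0.48149) = -48.333° → normalised to [0°, 360°): 311.667°.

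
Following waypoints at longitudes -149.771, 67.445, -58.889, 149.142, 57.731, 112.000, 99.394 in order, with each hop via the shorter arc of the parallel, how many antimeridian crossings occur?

2

Leg 1: -149.771° → +67.445°, shortest Δλ = -142.784° (west) — crosses 180°.
Leg 2: +67.445° → -58.889°, shortest Δλ = -126.334° (west) — does not cross 180°.
Leg 3: -58.889° → +149.142°, shortest Δλ = -151.969° (west) — crosses 180°.
Leg 4: +149.142° → +57.731°, shortest Δλ = -91.411° (west) — does not cross 180°.
Leg 5: +57.731° → +112.000°, shortest Δλ = 54.269° (east) — does not cross 180°.
Leg 6: +112.000° → +99.394°, shortest Δλ = -12.606° (west) — does not cross 180°.
Total crossings: 2.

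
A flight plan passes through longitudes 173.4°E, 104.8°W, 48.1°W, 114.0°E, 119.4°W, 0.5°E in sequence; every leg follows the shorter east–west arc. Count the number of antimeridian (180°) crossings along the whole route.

2

Leg 1: +173.4° → -104.8°, shortest Δλ = 81.8° (east) — crosses 180°.
Leg 2: -104.8° → -48.1°, shortest Δλ = 56.7° (east) — does not cross 180°.
Leg 3: -48.1° → +114.0°, shortest Δλ = 162.1° (east) — does not cross 180°.
Leg 4: +114.0° → -119.4°, shortest Δλ = 126.6° (east) — crosses 180°.
Leg 5: -119.4° → +0.5°, shortest Δλ = 119.9° (east) — does not cross 180°.
Total crossings: 2.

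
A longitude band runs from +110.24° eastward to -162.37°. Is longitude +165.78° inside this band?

Band width going east from +110.24° to -162.37°: ((-162.37 − 110.24) mod 360) = 87.39°.
Offset of +165.78° east of the west edge: ((165.78 − 110.24) mod 360) = 55.54°.
55.54° ≤ 87.39° ⇒ inside.

Yes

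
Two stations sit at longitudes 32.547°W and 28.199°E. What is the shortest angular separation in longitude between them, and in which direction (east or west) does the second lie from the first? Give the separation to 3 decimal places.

Raw difference: 28.199 − -32.547 = 60.746°.
Normalise into (−180°, 180°]: 60.746° stays 60.746°.
Positive ⇒ the second point lies to the east; separation 60.746°.

60.746° east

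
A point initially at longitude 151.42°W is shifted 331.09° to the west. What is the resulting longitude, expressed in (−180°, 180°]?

122.51°W

Start at -151.42°; shift −331.09° → -482.51°.
-482.51° lies outside (−180°, 180°]; add 360° → -122.51°.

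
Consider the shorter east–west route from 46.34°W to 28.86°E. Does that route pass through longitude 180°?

Signed shortest Δλ = ((28.86 − -46.34 + 180) mod 360) − 180 = 75.2°.
Going east by 75.2° from -46.34° reaches +28.86° without touching 180°.

No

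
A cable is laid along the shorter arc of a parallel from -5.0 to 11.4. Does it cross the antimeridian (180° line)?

Signed shortest Δλ = ((11.4 − -5.0 + 180) mod 360) − 180 = 16.4°.
Going east by 16.4° from -5.0° reaches +11.4° without touching 180°.

No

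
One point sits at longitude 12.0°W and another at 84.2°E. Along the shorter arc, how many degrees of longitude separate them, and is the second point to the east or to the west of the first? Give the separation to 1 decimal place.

96.2° east

Raw difference: 84.2 − -12.0 = 96.2°.
Normalise into (−180°, 180°]: 96.2° stays 96.2°.
Positive ⇒ the second point lies to the east; separation 96.2°.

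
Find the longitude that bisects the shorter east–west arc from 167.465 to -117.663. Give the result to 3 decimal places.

-155.099°

Signed shortest Δλ from +167.465° to -117.663° is +74.872°.
Midpoint longitude = +167.465° + (+74.872°)/2 = +167.465° + 37.436° = +204.901°.
Normalise into (−180°, 180°]: -155.099°.
(The naïve average (+167.465 + -117.663)/2 = 24.901° is on the wrong side of the globe.)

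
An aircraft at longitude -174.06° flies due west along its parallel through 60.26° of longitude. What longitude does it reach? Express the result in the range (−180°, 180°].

+125.68°

Start at -174.06°; shift −60.26° → -234.32°.
-234.32° lies outside (−180°, 180°]; add 360° → +125.68°.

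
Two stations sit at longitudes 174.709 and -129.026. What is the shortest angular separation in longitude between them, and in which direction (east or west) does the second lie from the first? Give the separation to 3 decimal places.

Raw difference: -129.026 − 174.709 = -303.735°.
Normalise into (−180°, 180°]: -303.735° + 360° = 56.265°.
Positive ⇒ the second point lies to the east; separation 56.265°.

56.265° east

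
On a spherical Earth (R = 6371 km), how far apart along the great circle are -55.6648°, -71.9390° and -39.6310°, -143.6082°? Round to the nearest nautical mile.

2909 nmi

Δλ = -143.6082 − -71.9390 = -71.6692°.
Δφ = -39.6310 − -55.6648 = 16.0338°.
a = sin²(Δφ/2) + cos φ₁ · cos φ₂ · sin²(Δλ/2) = 0.168341.
c = 2·atan2(√a, √(1−a)) = 0.84555 rad → d = 6371·c ≈ 5387.01 km ≈ 2908.75 nmi.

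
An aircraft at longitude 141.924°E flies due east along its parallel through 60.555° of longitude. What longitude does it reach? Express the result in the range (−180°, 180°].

Start at +141.924°; shift +60.555° → +202.479°.
+202.479° lies outside (−180°, 180°]; subtract 360° → -157.521°.

157.521°W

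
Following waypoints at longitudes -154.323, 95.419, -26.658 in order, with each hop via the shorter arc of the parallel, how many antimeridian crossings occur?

Leg 1: -154.323° → +95.419°, shortest Δλ = -110.258° (west) — crosses 180°.
Leg 2: +95.419° → -26.658°, shortest Δλ = -122.077° (west) — does not cross 180°.
Total crossings: 1.

1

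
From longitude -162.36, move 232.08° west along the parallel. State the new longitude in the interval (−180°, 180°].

Start at -162.36°; shift −232.08° → -394.44°.
-394.44° lies outside (−180°, 180°]; add 360° → -34.44°.

-34.44°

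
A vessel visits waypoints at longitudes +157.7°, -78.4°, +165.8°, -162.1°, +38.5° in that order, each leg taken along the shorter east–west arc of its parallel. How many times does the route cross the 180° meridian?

Leg 1: +157.7° → -78.4°, shortest Δλ = 123.9° (east) — crosses 180°.
Leg 2: -78.4° → +165.8°, shortest Δλ = -115.8° (west) — crosses 180°.
Leg 3: +165.8° → -162.1°, shortest Δλ = 32.1° (east) — crosses 180°.
Leg 4: -162.1° → +38.5°, shortest Δλ = -159.4° (west) — crosses 180°.
Total crossings: 4.

4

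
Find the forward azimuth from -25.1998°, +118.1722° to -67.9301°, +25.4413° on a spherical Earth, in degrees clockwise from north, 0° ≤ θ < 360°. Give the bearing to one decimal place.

203.9°

Δλ = 25.4413 − 118.1722 = -92.7309°.
θ = atan2( sin Δλ · cos φ₂ , cos φ₁ · sin φ₂ − sin φ₁ · cos φ₂ · cos Δλ )
  = atan2(-0.37531, -0.84615) = -156.080° → normalised to [0°, 360°): 203.920°.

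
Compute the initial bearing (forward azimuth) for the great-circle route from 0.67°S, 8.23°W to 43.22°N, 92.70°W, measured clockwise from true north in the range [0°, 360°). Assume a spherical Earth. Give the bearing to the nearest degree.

Δλ = -92.70 − -8.23 = -84.47°.
θ = atan2( sin Δλ · cos φ₂ , cos φ₁ · sin φ₂ − sin φ₁ · cos φ₂ · cos Δλ )
  = atan2(-0.72534, 0.68558) = -46.614° → normalised to [0°, 360°): 313.386°.

313°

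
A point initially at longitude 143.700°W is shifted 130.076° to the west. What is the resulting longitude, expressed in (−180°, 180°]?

86.224°E

Start at -143.700°; shift −130.076° → -273.776°.
-273.776° lies outside (−180°, 180°]; add 360° → +86.224°.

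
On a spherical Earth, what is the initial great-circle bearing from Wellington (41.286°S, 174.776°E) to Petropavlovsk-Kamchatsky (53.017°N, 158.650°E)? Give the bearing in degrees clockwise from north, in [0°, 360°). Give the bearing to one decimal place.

Δλ = 158.650 − 174.776 = -16.126°.
θ = atan2( sin Δλ · cos φ₂ , cos φ₁ · sin φ₂ − sin φ₁ · cos φ₂ · cos Δλ )
  = atan2(-0.16709, 0.98156) = -9.661° → normalised to [0°, 360°): 350.339°.

350.3°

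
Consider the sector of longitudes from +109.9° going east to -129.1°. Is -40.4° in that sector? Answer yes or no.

No

Band width going east from +109.9° to -129.1°: ((-129.1 − 109.9) mod 360) = 121.0°.
Offset of -40.4° east of the west edge: ((-40.4 − 109.9) mod 360) = 209.7°.
209.7° > 121.0° ⇒ outside.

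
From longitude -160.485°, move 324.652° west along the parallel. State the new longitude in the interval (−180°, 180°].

-125.137°

Start at -160.485°; shift −324.652° → -485.137°.
-485.137° lies outside (−180°, 180°]; add 360° → -125.137°.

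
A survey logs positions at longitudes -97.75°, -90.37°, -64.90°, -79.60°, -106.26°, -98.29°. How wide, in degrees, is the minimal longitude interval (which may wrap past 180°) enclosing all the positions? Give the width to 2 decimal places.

Sort the longitudes: -106.26°, -98.29°, -97.75°, -90.37°, -79.60°, -64.90°.
Eastward gaps between consecutive values (wrapping around): 7.97°, 0.54°, 7.38°, 10.77°, 14.70°, 318.64°.
Largest gap = 318.64° ⇒ minimal covering band is its complement: 360° − 318.64° = 41.36°.
Band runs from -106.26° eastward to -64.90°.

41.36°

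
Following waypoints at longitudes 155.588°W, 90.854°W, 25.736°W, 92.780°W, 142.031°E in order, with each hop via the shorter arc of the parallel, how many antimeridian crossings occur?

Leg 1: -155.588° → -90.854°, shortest Δλ = 64.734° (east) — does not cross 180°.
Leg 2: -90.854° → -25.736°, shortest Δλ = 65.118° (east) — does not cross 180°.
Leg 3: -25.736° → -92.780°, shortest Δλ = -67.044° (west) — does not cross 180°.
Leg 4: -92.780° → +142.031°, shortest Δλ = -125.189° (west) — crosses 180°.
Total crossings: 1.

1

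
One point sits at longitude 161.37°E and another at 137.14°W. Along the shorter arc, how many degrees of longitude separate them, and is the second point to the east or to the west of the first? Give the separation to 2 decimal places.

Raw difference: -137.14 − 161.37 = -298.51°.
Normalise into (−180°, 180°]: -298.51° + 360° = 61.49°.
Positive ⇒ the second point lies to the east; separation 61.49°.

61.49° east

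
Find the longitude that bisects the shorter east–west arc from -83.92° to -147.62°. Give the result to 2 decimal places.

Signed shortest Δλ from -83.92° to -147.62° is -63.70°.
Midpoint longitude = -83.92° + (-63.70°)/2 = -83.92° − 31.85° = -115.77°.

-115.77°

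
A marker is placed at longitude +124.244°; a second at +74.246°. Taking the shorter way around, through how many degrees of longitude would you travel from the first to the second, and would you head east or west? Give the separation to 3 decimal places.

Raw difference: 74.246 − 124.244 = -49.998°.
Normalise into (−180°, 180°]: -49.998° stays -49.998°.
Negative ⇒ the second point lies to the west; separation 49.998°.

49.998° west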